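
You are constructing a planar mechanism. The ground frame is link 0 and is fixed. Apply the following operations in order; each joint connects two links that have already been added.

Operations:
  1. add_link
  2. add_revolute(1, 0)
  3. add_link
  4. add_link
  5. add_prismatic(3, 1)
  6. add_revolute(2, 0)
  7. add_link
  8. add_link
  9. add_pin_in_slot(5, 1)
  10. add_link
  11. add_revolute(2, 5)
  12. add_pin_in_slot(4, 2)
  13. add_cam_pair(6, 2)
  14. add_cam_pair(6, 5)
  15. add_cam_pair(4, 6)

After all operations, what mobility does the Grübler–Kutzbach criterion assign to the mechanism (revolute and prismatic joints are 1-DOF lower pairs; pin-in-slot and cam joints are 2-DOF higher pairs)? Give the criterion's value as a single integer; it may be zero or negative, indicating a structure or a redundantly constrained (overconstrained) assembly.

(L,J1,J2)=(1,0,0); link0 fixed
link1: (2,0,0)
R 1-0 [J1]: (2,1,0)
link2: (3,1,0)
link3: (4,1,0)
P 3-1 [J1]: (4,2,0)
R 2-0 [J1]: (4,3,0)
link4: (5,3,0)
link5: (6,3,0)
PS 5-1 [J2]: (6,3,1)
link6: (7,3,1)
R 2-5 [J1]: (7,4,1)
PS 4-2 [J2]: (7,4,2)
C 6-2 [J2]: (7,4,3)
C 6-5 [J2]: (7,4,4)
C 4-6 [J2]: (7,4,5)
Grübler: 3·6 − 2·4 − 5 = 5

M = 5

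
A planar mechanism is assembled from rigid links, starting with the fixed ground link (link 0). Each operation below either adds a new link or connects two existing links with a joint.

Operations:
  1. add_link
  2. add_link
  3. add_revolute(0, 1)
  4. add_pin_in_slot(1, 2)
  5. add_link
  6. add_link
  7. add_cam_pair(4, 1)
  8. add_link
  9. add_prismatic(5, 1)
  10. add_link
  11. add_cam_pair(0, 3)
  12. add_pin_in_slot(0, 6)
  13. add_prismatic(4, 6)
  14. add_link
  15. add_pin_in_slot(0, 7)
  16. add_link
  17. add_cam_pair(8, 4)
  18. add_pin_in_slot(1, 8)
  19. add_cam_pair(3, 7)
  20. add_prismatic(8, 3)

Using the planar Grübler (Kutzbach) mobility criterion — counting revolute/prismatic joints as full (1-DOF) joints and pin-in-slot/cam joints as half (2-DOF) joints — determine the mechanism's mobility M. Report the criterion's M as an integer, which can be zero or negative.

[1;0;0] (link 0 is ground)
L+ [2;0;0]
L+ [3;0;0]
R(0,1)∈J1 [3;1;0]
PS(1,2)∈J2 [3;1;1]
L+ [4;1;1]
L+ [5;1;1]
C(4,1)∈J2 [5;1;2]
L+ [6;1;2]
P(5,1)∈J1 [6;2;2]
L+ [7;2;2]
C(0,3)∈J2 [7;2;3]
PS(0,6)∈J2 [7;2;4]
P(4,6)∈J1 [7;3;4]
L+ [8;3;4]
PS(0,7)∈J2 [8;3;5]
L+ [9;3;5]
C(8,4)∈J2 [9;3;6]
PS(1,8)∈J2 [9;3;7]
C(3,7)∈J2 [9;3;8]
P(8,3)∈J1 [9;4;8]
mobility = 24 − 8 − 8 = 8

M = 8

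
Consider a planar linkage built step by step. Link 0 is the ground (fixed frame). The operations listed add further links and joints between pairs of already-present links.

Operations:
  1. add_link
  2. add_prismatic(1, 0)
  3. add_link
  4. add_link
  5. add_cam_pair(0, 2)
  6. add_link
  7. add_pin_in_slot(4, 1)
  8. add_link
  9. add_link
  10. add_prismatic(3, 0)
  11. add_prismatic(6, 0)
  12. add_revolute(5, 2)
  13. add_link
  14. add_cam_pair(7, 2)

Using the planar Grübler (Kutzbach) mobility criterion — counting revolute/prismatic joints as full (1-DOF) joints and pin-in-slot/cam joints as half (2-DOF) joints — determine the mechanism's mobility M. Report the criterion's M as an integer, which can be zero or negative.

M = 10

(L,J1,J2)=(1,0,0); link0 fixed
link1: (2,0,0)
P 1-0 [J1]: (2,1,0)
link2: (3,1,0)
link3: (4,1,0)
C 0-2 [J2]: (4,1,1)
link4: (5,1,1)
PS 4-1 [J2]: (5,1,2)
link5: (6,1,2)
link6: (7,1,2)
P 3-0 [J1]: (7,2,2)
P 6-0 [J1]: (7,3,2)
R 5-2 [J1]: (7,4,2)
link7: (8,4,2)
C 7-2 [J2]: (8,4,3)
Grübler: 3·7 − 2·4 − 3 = 10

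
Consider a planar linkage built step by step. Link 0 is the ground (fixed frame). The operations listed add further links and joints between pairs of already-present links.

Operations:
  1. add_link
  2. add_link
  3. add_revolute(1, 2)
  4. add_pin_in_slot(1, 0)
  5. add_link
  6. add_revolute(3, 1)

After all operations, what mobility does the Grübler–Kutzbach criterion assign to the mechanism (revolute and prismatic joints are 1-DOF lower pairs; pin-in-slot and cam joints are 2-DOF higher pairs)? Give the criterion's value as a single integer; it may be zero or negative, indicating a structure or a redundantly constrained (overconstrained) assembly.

M = 4

link 0 = ground. State L|J1|J2 = 1|0|0
+link1  2|0|0
+link2  3|0|0
R(1,2) f=1→J1  3|1|0
PS(1,0) f=2→J2  3|1|1
+link3  4|1|1
R(3,1) f=1→J1  4|2|1
M = 3(4−1)−2·2−1 = 9−4−1 = 4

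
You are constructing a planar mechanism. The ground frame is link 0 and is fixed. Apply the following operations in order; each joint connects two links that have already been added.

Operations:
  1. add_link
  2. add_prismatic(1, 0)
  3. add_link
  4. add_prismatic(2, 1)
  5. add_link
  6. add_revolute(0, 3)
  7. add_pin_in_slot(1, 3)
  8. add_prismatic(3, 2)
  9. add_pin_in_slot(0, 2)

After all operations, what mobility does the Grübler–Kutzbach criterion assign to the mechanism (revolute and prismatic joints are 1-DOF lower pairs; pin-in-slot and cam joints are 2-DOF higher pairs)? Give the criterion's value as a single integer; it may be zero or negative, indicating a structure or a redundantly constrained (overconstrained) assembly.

M = -1

(L,J1,J2)=(1,0,0); link0 fixed
link1: (2,0,0)
P 1-0 [J1]: (2,1,0)
link2: (3,1,0)
P 2-1 [J1]: (3,2,0)
link3: (4,2,0)
R 0-3 [J1]: (4,3,0)
PS 1-3 [J2]: (4,3,1)
P 3-2 [J1]: (4,4,1)
PS 0-2 [J2]: (4,4,2)
Grübler: 3·3 − 2·4 − 2 = -1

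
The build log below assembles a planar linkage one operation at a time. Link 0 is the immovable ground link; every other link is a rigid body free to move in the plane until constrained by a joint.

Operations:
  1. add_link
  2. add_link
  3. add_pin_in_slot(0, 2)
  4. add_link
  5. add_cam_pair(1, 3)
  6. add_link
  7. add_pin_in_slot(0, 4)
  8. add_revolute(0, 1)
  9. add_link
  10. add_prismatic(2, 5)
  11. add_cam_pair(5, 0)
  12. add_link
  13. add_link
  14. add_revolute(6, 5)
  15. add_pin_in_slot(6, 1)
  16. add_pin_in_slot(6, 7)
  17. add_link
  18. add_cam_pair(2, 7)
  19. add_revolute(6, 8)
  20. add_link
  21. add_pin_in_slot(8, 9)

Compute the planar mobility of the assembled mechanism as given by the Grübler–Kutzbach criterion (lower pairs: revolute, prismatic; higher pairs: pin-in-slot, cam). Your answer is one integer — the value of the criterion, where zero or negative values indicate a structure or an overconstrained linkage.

M = 11

link 0 = ground. State L|J1|J2 = 1|0|0
+link1  2|0|0
+link2  3|0|0
PS(0,2) f=2→J2  3|0|1
+link3  4|0|1
C(1,3) f=2→J2  4|0|2
+link4  5|0|2
PS(0,4) f=2→J2  5|0|3
R(0,1) f=1→J1  5|1|3
+link5  6|1|3
P(2,5) f=1→J1  6|2|3
C(5,0) f=2→J2  6|2|4
+link6  7|2|4
+link7  8|2|4
R(6,5) f=1→J1  8|3|4
PS(6,1) f=2→J2  8|3|5
PS(6,7) f=2→J2  8|3|6
+link8  9|3|6
C(2,7) f=2→J2  9|3|7
R(6,8) f=1→J1  9|4|7
+link9  10|4|7
PS(8,9) f=2→J2  10|4|8
M = 3(10−1)−2·4−8 = 27−8−8 = 11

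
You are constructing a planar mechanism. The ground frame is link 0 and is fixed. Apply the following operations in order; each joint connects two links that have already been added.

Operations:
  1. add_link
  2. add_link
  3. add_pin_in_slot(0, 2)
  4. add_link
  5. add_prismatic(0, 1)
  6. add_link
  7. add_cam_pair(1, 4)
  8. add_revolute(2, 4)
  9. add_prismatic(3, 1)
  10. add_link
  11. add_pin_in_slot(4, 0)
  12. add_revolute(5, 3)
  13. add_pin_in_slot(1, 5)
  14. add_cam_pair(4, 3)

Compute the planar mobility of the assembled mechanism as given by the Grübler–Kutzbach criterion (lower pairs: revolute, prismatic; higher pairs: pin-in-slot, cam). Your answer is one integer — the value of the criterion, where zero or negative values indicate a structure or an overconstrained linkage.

link 0 = ground. State L|J1|J2 = 1|0|0
+link1  2|0|0
+link2  3|0|0
PS(0,2) f=2→J2  3|0|1
+link3  4|0|1
P(0,1) f=1→J1  4|1|1
+link4  5|1|1
C(1,4) f=2→J2  5|1|2
R(2,4) f=1→J1  5|2|2
P(3,1) f=1→J1  5|3|2
+link5  6|3|2
PS(4,0) f=2→J2  6|3|3
R(5,3) f=1→J1  6|4|3
PS(1,5) f=2→J2  6|4|4
C(4,3) f=2→J2  6|4|5
M = 3(6−1)−2·4−5 = 15−8−5 = 2

M = 2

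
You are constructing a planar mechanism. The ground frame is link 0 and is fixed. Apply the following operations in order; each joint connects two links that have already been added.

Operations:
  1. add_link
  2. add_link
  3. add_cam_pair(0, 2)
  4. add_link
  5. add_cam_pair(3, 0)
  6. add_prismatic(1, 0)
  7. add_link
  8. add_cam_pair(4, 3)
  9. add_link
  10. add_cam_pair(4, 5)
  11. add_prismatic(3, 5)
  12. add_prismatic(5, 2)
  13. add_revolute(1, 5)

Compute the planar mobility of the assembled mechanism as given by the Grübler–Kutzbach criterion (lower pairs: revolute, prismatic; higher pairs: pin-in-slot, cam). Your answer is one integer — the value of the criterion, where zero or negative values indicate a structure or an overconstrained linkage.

M = 3

ground; <1,0,0>
#1 <2,0,0>
#2 <3,0,0>
C:0↔2 J2 <3,0,1>
#3 <4,0,1>
C:3↔0 J2 <4,0,2>
P:1↔0 J1 <4,1,2>
#4 <5,1,2>
C:4↔3 J2 <5,1,3>
#5 <6,1,3>
C:4↔5 J2 <6,1,4>
P:3↔5 J1 <6,2,4>
P:5↔2 J1 <6,3,4>
R:1↔5 J1 <6,4,4>
3×5 − 2×4 − 1×4 = 3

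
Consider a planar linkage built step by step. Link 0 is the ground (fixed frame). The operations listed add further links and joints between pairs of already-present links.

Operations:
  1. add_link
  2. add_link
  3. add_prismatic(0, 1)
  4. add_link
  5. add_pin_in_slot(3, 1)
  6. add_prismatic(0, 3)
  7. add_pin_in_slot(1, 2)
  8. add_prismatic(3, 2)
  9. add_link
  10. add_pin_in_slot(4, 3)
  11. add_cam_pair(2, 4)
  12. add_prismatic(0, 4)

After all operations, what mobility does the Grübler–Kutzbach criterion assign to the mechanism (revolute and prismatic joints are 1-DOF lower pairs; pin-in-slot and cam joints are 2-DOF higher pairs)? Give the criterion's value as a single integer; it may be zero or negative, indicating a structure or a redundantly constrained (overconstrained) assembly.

M = 0

[1;0;0] (link 0 is ground)
L+ [2;0;0]
L+ [3;0;0]
P(0,1)∈J1 [3;1;0]
L+ [4;1;0]
PS(3,1)∈J2 [4;1;1]
P(0,3)∈J1 [4;2;1]
PS(1,2)∈J2 [4;2;2]
P(3,2)∈J1 [4;3;2]
L+ [5;3;2]
PS(4,3)∈J2 [5;3;3]
C(2,4)∈J2 [5;3;4]
P(0,4)∈J1 [5;4;4]
mobility = 12 − 8 − 4 = 0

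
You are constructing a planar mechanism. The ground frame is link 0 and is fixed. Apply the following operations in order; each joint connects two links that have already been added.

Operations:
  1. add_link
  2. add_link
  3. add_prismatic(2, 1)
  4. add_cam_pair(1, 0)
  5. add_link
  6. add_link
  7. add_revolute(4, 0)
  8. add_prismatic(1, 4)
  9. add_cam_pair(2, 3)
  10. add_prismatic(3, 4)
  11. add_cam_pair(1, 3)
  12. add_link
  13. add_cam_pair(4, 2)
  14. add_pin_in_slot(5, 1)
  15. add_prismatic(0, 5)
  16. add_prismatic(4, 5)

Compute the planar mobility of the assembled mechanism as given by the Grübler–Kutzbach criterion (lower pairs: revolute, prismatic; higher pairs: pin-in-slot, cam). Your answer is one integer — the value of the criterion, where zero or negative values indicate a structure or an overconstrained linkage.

M = -2

ground; <1,0,0>
#1 <2,0,0>
#2 <3,0,0>
P:2↔1 J1 <3,1,0>
C:1↔0 J2 <3,1,1>
#3 <4,1,1>
#4 <5,1,1>
R:4↔0 J1 <5,2,1>
P:1↔4 J1 <5,3,1>
C:2↔3 J2 <5,3,2>
P:3↔4 J1 <5,4,2>
C:1↔3 J2 <5,4,3>
#5 <6,4,3>
C:4↔2 J2 <6,4,4>
PS:5↔1 J2 <6,4,5>
P:0↔5 J1 <6,5,5>
P:4↔5 J1 <6,6,5>
3×5 − 2×6 − 1×5 = -2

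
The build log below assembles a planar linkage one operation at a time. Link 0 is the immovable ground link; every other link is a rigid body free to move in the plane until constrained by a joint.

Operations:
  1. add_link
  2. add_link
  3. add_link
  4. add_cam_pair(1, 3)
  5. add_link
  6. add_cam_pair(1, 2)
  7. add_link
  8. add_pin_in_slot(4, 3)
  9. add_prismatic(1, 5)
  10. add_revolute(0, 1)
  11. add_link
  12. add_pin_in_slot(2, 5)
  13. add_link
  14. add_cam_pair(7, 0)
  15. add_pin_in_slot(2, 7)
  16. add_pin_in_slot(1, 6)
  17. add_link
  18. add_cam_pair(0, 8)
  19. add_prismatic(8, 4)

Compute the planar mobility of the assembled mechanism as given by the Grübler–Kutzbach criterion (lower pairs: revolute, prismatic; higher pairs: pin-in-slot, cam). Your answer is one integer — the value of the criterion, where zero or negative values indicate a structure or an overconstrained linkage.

ground; <1,0,0>
#1 <2,0,0>
#2 <3,0,0>
#3 <4,0,0>
C:1↔3 J2 <4,0,1>
#4 <5,0,1>
C:1↔2 J2 <5,0,2>
#5 <6,0,2>
PS:4↔3 J2 <6,0,3>
P:1↔5 J1 <6,1,3>
R:0↔1 J1 <6,2,3>
#6 <7,2,3>
PS:2↔5 J2 <7,2,4>
#7 <8,2,4>
C:7↔0 J2 <8,2,5>
PS:2↔7 J2 <8,2,6>
PS:1↔6 J2 <8,2,7>
#8 <9,2,7>
C:0↔8 J2 <9,2,8>
P:8↔4 J1 <9,3,8>
3×8 − 2×3 − 1×8 = 10

M = 10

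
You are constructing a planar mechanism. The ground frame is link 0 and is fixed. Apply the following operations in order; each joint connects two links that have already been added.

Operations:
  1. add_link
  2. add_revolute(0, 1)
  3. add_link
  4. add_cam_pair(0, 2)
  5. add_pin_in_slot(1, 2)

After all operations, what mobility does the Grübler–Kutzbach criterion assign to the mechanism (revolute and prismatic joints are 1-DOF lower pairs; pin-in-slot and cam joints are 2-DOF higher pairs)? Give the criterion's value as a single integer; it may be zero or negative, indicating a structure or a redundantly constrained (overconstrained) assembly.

[1;0;0] (link 0 is ground)
L+ [2;0;0]
R(0,1)∈J1 [2;1;0]
L+ [3;1;0]
C(0,2)∈J2 [3;1;1]
PS(1,2)∈J2 [3;1;2]
mobility = 6 − 2 − 2 = 2

M = 2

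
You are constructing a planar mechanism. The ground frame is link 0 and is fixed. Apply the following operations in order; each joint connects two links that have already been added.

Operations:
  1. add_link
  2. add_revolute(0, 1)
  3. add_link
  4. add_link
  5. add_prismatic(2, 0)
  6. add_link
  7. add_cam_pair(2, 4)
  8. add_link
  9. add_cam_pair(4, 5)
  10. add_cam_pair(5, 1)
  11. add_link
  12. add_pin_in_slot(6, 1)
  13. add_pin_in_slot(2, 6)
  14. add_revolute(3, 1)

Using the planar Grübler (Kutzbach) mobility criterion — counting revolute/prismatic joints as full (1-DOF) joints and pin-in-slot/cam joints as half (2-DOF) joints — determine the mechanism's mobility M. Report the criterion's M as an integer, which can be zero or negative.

(L,J1,J2)=(1,0,0); link0 fixed
link1: (2,0,0)
R 0-1 [J1]: (2,1,0)
link2: (3,1,0)
link3: (4,1,0)
P 2-0 [J1]: (4,2,0)
link4: (5,2,0)
C 2-4 [J2]: (5,2,1)
link5: (6,2,1)
C 4-5 [J2]: (6,2,2)
C 5-1 [J2]: (6,2,3)
link6: (7,2,3)
PS 6-1 [J2]: (7,2,4)
PS 2-6 [J2]: (7,2,5)
R 3-1 [J1]: (7,3,5)
Grübler: 3·6 − 2·3 − 5 = 7

M = 7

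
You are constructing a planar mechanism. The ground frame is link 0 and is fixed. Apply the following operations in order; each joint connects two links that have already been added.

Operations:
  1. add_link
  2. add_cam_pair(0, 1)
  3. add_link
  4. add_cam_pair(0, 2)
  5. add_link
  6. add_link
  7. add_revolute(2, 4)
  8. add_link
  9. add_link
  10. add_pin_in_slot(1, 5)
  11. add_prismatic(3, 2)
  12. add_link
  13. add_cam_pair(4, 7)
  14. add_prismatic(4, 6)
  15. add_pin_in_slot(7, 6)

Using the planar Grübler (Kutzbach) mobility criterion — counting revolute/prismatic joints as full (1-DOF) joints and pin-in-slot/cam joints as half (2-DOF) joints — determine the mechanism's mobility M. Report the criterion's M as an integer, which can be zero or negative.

M = 10

[1;0;0] (link 0 is ground)
L+ [2;0;0]
C(0,1)∈J2 [2;0;1]
L+ [3;0;1]
C(0,2)∈J2 [3;0;2]
L+ [4;0;2]
L+ [5;0;2]
R(2,4)∈J1 [5;1;2]
L+ [6;1;2]
L+ [7;1;2]
PS(1,5)∈J2 [7;1;3]
P(3,2)∈J1 [7;2;3]
L+ [8;2;3]
C(4,7)∈J2 [8;2;4]
P(4,6)∈J1 [8;3;4]
PS(7,6)∈J2 [8;3;5]
mobility = 21 − 6 − 5 = 10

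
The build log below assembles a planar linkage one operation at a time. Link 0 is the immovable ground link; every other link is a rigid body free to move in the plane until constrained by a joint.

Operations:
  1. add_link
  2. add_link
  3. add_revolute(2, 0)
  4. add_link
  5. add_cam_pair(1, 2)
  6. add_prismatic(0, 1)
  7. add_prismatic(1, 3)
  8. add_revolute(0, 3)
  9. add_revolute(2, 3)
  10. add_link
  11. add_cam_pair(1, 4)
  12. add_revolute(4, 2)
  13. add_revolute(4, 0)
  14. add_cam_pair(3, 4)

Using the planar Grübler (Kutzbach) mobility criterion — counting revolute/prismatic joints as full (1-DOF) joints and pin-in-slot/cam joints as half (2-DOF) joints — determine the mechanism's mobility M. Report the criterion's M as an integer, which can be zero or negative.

(L,J1,J2)=(1,0,0); link0 fixed
link1: (2,0,0)
link2: (3,0,0)
R 2-0 [J1]: (3,1,0)
link3: (4,1,0)
C 1-2 [J2]: (4,1,1)
P 0-1 [J1]: (4,2,1)
P 1-3 [J1]: (4,3,1)
R 0-3 [J1]: (4,4,1)
R 2-3 [J1]: (4,5,1)
link4: (5,5,1)
C 1-4 [J2]: (5,5,2)
R 4-2 [J1]: (5,6,2)
R 4-0 [J1]: (5,7,2)
C 3-4 [J2]: (5,7,3)
Grübler: 3·4 − 2·7 − 3 = -5

M = -5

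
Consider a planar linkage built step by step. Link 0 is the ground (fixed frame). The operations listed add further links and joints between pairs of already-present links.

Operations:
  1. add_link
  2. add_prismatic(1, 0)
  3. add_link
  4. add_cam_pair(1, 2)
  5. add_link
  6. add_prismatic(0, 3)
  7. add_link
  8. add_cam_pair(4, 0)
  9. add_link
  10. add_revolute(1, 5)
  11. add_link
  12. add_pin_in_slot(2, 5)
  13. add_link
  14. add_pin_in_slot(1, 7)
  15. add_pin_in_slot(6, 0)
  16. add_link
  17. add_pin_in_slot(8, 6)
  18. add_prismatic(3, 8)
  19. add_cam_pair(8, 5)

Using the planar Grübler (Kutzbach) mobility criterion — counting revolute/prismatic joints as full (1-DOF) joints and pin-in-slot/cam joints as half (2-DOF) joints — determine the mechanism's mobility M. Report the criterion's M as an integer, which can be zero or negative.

ground; <1,0,0>
#1 <2,0,0>
P:1↔0 J1 <2,1,0>
#2 <3,1,0>
C:1↔2 J2 <3,1,1>
#3 <4,1,1>
P:0↔3 J1 <4,2,1>
#4 <5,2,1>
C:4↔0 J2 <5,2,2>
#5 <6,2,2>
R:1↔5 J1 <6,3,2>
#6 <7,3,2>
PS:2↔5 J2 <7,3,3>
#7 <8,3,3>
PS:1↔7 J2 <8,3,4>
PS:6↔0 J2 <8,3,5>
#8 <9,3,5>
PS:8↔6 J2 <9,3,6>
P:3↔8 J1 <9,4,6>
C:8↔5 J2 <9,4,7>
3×8 − 2×4 − 1×7 = 9

M = 9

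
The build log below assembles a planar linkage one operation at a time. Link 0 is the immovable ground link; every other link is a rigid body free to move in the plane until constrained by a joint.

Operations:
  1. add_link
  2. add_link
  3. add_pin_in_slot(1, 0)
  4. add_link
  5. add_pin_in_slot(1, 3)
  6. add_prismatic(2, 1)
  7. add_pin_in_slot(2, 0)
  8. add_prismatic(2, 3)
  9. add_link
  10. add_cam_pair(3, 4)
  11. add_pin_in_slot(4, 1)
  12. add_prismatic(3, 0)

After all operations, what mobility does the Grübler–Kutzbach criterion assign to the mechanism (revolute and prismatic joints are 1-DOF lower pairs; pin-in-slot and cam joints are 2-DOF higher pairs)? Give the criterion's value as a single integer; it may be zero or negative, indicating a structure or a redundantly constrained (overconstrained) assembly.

M = 1

ground; <1,0,0>
#1 <2,0,0>
#2 <3,0,0>
PS:1↔0 J2 <3,0,1>
#3 <4,0,1>
PS:1↔3 J2 <4,0,2>
P:2↔1 J1 <4,1,2>
PS:2↔0 J2 <4,1,3>
P:2↔3 J1 <4,2,3>
#4 <5,2,3>
C:3↔4 J2 <5,2,4>
PS:4↔1 J2 <5,2,5>
P:3↔0 J1 <5,3,5>
3×4 − 2×3 − 1×5 = 1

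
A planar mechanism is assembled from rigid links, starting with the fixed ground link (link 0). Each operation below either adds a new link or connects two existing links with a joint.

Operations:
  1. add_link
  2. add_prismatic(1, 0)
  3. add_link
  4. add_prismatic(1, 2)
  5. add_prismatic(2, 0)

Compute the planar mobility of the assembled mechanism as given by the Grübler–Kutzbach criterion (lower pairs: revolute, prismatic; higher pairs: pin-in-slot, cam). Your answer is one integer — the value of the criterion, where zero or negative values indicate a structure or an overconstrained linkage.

L=1 J1=0 J2=0
add link → L=2 J1=0 J2=0
P@1,0 dof=1 J1 → L=2 J1=1 J2=0
add link → L=3 J1=1 J2=0
P@1,2 dof=1 J1 → L=3 J1=2 J2=0
P@2,0 dof=1 J1 → L=3 J1=3 J2=0
M=3(L−1)−2J1−J2=3·2−2·3−0=0

M = 0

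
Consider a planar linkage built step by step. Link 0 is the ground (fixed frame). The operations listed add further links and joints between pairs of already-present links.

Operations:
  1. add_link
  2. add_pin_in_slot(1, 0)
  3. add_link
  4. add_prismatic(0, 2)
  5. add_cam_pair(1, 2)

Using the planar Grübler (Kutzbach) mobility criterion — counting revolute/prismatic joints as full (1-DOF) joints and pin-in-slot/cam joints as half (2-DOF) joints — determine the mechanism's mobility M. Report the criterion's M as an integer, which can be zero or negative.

M = 2

(L,J1,J2)=(1,0,0); link0 fixed
link1: (2,0,0)
PS 1-0 [J2]: (2,0,1)
link2: (3,0,1)
P 0-2 [J1]: (3,1,1)
C 1-2 [J2]: (3,1,2)
Grübler: 3·2 − 2·1 − 2 = 2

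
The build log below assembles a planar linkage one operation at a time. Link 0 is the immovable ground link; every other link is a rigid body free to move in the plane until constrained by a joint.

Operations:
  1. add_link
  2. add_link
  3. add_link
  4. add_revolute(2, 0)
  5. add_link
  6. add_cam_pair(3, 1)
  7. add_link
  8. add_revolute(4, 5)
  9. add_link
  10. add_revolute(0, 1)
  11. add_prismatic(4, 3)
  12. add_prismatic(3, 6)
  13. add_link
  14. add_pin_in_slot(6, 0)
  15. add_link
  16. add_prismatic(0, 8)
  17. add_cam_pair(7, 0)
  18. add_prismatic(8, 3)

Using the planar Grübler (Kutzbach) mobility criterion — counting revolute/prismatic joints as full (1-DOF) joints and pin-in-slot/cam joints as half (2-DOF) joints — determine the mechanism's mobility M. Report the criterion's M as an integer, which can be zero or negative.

M = 7

(L,J1,J2)=(1,0,0); link0 fixed
link1: (2,0,0)
link2: (3,0,0)
link3: (4,0,0)
R 2-0 [J1]: (4,1,0)
link4: (5,1,0)
C 3-1 [J2]: (5,1,1)
link5: (6,1,1)
R 4-5 [J1]: (6,2,1)
link6: (7,2,1)
R 0-1 [J1]: (7,3,1)
P 4-3 [J1]: (7,4,1)
P 3-6 [J1]: (7,5,1)
link7: (8,5,1)
PS 6-0 [J2]: (8,5,2)
link8: (9,5,2)
P 0-8 [J1]: (9,6,2)
C 7-0 [J2]: (9,6,3)
P 8-3 [J1]: (9,7,3)
Grübler: 3·8 − 2·7 − 3 = 7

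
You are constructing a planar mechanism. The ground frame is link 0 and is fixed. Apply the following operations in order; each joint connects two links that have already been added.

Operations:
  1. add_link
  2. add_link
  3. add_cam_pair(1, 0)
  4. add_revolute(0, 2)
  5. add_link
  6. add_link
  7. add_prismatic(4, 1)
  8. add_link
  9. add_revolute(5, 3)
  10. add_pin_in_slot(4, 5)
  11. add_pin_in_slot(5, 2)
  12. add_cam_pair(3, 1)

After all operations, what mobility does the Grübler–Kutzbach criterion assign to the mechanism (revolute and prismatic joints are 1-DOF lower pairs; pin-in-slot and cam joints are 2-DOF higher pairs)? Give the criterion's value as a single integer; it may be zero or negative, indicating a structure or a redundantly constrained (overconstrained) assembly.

ground; <1,0,0>
#1 <2,0,0>
#2 <3,0,0>
C:1↔0 J2 <3,0,1>
R:0↔2 J1 <3,1,1>
#3 <4,1,1>
#4 <5,1,1>
P:4↔1 J1 <5,2,1>
#5 <6,2,1>
R:5↔3 J1 <6,3,1>
PS:4↔5 J2 <6,3,2>
PS:5↔2 J2 <6,3,3>
C:3↔1 J2 <6,3,4>
3×5 − 2×3 − 1×4 = 5

M = 5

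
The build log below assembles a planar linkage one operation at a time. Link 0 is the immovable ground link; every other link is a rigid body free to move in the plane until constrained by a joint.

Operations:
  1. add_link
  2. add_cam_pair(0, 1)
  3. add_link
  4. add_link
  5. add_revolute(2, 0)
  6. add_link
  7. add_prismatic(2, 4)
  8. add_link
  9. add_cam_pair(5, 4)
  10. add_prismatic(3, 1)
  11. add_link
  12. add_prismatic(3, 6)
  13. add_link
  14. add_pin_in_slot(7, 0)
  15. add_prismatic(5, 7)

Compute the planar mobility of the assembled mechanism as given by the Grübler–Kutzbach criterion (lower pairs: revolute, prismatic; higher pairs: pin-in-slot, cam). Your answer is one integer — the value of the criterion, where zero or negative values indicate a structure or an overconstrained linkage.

M = 8

ground; <1,0,0>
#1 <2,0,0>
C:0↔1 J2 <2,0,1>
#2 <3,0,1>
#3 <4,0,1>
R:2↔0 J1 <4,1,1>
#4 <5,1,1>
P:2↔4 J1 <5,2,1>
#5 <6,2,1>
C:5↔4 J2 <6,2,2>
P:3↔1 J1 <6,3,2>
#6 <7,3,2>
P:3↔6 J1 <7,4,2>
#7 <8,4,2>
PS:7↔0 J2 <8,4,3>
P:5↔7 J1 <8,5,3>
3×7 − 2×5 − 1×3 = 8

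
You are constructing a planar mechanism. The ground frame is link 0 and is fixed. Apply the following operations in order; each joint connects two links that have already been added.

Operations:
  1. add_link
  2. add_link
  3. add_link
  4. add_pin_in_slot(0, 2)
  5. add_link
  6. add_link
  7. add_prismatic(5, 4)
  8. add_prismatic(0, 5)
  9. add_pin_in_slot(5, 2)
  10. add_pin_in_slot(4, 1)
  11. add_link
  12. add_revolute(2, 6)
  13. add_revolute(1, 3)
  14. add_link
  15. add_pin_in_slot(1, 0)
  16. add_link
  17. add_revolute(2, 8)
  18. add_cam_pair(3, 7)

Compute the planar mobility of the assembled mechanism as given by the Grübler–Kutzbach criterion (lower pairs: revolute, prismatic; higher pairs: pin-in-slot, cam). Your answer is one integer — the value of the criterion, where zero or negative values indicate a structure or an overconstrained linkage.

M = 9

L=1 J1=0 J2=0
add link → L=2 J1=0 J2=0
add link → L=3 J1=0 J2=0
add link → L=4 J1=0 J2=0
PS@0,2 dof=2 J2 → L=4 J1=0 J2=1
add link → L=5 J1=0 J2=1
add link → L=6 J1=0 J2=1
P@5,4 dof=1 J1 → L=6 J1=1 J2=1
P@0,5 dof=1 J1 → L=6 J1=2 J2=1
PS@5,2 dof=2 J2 → L=6 J1=2 J2=2
PS@4,1 dof=2 J2 → L=6 J1=2 J2=3
add link → L=7 J1=2 J2=3
R@2,6 dof=1 J1 → L=7 J1=3 J2=3
R@1,3 dof=1 J1 → L=7 J1=4 J2=3
add link → L=8 J1=4 J2=3
PS@1,0 dof=2 J2 → L=8 J1=4 J2=4
add link → L=9 J1=4 J2=4
R@2,8 dof=1 J1 → L=9 J1=5 J2=4
C@3,7 dof=2 J2 → L=9 J1=5 J2=5
M=3(L−1)−2J1−J2=3·8−2·5−5=9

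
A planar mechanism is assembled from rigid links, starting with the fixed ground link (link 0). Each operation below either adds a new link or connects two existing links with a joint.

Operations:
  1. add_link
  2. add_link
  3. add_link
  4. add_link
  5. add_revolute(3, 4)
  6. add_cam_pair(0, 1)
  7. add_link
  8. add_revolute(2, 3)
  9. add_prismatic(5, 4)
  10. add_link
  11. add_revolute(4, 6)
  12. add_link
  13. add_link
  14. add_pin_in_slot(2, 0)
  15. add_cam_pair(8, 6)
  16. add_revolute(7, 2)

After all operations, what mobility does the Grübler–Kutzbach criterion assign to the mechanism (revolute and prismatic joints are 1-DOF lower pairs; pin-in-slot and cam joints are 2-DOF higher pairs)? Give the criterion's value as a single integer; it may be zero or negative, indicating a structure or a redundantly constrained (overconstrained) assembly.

ground; <1,0,0>
#1 <2,0,0>
#2 <3,0,0>
#3 <4,0,0>
#4 <5,0,0>
R:3↔4 J1 <5,1,0>
C:0↔1 J2 <5,1,1>
#5 <6,1,1>
R:2↔3 J1 <6,2,1>
P:5↔4 J1 <6,3,1>
#6 <7,3,1>
R:4↔6 J1 <7,4,1>
#7 <8,4,1>
#8 <9,4,1>
PS:2↔0 J2 <9,4,2>
C:8↔6 J2 <9,4,3>
R:7↔2 J1 <9,5,3>
3×8 − 2×5 − 1×3 = 11

M = 11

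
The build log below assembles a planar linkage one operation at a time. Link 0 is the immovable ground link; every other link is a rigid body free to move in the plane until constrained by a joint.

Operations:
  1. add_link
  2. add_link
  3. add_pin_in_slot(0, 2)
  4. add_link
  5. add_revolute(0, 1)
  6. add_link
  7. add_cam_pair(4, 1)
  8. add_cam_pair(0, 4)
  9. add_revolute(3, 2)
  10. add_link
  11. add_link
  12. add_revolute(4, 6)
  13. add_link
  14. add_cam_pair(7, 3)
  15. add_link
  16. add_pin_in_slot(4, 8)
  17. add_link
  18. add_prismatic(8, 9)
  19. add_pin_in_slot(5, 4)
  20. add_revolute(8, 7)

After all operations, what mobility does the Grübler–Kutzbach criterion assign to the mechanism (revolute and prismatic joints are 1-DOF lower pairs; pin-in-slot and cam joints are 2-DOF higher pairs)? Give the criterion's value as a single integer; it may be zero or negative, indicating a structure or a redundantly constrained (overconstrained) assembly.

M = 11

[1;0;0] (link 0 is ground)
L+ [2;0;0]
L+ [3;0;0]
PS(0,2)∈J2 [3;0;1]
L+ [4;0;1]
R(0,1)∈J1 [4;1;1]
L+ [5;1;1]
C(4,1)∈J2 [5;1;2]
C(0,4)∈J2 [5;1;3]
R(3,2)∈J1 [5;2;3]
L+ [6;2;3]
L+ [7;2;3]
R(4,6)∈J1 [7;3;3]
L+ [8;3;3]
C(7,3)∈J2 [8;3;4]
L+ [9;3;4]
PS(4,8)∈J2 [9;3;5]
L+ [10;3;5]
P(8,9)∈J1 [10;4;5]
PS(5,4)∈J2 [10;4;6]
R(8,7)∈J1 [10;5;6]
mobility = 27 − 10 − 6 = 11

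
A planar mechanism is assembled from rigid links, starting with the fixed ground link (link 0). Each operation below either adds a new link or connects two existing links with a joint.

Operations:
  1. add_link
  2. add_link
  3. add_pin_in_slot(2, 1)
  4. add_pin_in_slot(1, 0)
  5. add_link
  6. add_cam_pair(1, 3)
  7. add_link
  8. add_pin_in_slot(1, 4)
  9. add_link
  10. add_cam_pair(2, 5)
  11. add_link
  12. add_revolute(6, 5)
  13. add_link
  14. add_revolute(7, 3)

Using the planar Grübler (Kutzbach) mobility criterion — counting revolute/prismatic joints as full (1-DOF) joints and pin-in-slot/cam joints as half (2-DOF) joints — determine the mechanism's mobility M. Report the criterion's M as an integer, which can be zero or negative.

M = 12

(L,J1,J2)=(1,0,0); link0 fixed
link1: (2,0,0)
link2: (3,0,0)
PS 2-1 [J2]: (3,0,1)
PS 1-0 [J2]: (3,0,2)
link3: (4,0,2)
C 1-3 [J2]: (4,0,3)
link4: (5,0,3)
PS 1-4 [J2]: (5,0,4)
link5: (6,0,4)
C 2-5 [J2]: (6,0,5)
link6: (7,0,5)
R 6-5 [J1]: (7,1,5)
link7: (8,1,5)
R 7-3 [J1]: (8,2,5)
Grübler: 3·7 − 2·2 − 5 = 12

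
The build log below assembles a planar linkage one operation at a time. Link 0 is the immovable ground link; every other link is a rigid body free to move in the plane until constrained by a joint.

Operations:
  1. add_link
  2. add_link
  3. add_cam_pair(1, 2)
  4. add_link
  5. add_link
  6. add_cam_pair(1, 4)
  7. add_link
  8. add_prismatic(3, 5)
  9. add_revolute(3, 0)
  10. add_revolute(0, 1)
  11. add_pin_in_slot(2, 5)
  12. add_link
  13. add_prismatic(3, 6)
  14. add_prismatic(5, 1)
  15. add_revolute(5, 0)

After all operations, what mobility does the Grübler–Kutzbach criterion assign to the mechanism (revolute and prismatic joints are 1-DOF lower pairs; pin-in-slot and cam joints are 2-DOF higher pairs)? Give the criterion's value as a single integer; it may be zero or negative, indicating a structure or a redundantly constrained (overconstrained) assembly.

(L,J1,J2)=(1,0,0); link0 fixed
link1: (2,0,0)
link2: (3,0,0)
C 1-2 [J2]: (3,0,1)
link3: (4,0,1)
link4: (5,0,1)
C 1-4 [J2]: (5,0,2)
link5: (6,0,2)
P 3-5 [J1]: (6,1,2)
R 3-0 [J1]: (6,2,2)
R 0-1 [J1]: (6,3,2)
PS 2-5 [J2]: (6,3,3)
link6: (7,3,3)
P 3-6 [J1]: (7,4,3)
P 5-1 [J1]: (7,5,3)
R 5-0 [J1]: (7,6,3)
Grübler: 3·6 − 2·6 − 3 = 3

M = 3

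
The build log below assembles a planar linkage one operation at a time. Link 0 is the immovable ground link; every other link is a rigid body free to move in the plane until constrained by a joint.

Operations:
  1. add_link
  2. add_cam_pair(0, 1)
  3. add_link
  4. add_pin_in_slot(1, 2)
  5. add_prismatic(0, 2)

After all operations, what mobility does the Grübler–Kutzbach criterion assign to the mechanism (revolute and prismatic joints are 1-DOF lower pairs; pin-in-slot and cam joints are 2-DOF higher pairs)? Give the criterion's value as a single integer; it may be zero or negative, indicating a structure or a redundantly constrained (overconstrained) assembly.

M = 2

[1;0;0] (link 0 is ground)
L+ [2;0;0]
C(0,1)∈J2 [2;0;1]
L+ [3;0;1]
PS(1,2)∈J2 [3;0;2]
P(0,2)∈J1 [3;1;2]
mobility = 6 − 2 − 2 = 2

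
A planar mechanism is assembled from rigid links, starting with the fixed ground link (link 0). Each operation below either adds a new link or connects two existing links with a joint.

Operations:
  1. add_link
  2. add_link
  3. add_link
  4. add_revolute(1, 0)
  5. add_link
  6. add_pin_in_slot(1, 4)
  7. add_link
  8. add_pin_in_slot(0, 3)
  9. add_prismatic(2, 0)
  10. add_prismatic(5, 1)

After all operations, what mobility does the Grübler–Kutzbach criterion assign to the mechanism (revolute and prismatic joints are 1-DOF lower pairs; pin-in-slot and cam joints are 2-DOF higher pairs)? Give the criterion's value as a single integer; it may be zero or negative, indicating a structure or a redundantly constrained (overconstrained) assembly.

[1;0;0] (link 0 is ground)
L+ [2;0;0]
L+ [3;0;0]
L+ [4;0;0]
R(1,0)∈J1 [4;1;0]
L+ [5;1;0]
PS(1,4)∈J2 [5;1;1]
L+ [6;1;1]
PS(0,3)∈J2 [6;1;2]
P(2,0)∈J1 [6;2;2]
P(5,1)∈J1 [6;3;2]
mobility = 15 − 6 − 2 = 7

M = 7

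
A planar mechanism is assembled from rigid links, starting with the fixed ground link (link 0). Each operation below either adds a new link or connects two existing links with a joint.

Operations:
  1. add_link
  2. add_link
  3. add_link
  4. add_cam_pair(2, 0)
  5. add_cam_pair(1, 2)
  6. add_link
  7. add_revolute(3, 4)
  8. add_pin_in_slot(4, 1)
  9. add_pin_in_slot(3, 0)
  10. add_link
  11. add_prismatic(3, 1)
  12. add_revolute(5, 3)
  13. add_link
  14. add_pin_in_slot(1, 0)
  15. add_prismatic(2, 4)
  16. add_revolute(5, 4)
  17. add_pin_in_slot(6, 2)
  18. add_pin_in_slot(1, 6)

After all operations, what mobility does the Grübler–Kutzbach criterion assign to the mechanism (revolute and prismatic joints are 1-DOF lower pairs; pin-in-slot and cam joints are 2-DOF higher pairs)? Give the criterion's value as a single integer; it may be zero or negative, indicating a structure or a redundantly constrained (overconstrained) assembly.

M = 1

[1;0;0] (link 0 is ground)
L+ [2;0;0]
L+ [3;0;0]
L+ [4;0;0]
C(2,0)∈J2 [4;0;1]
C(1,2)∈J2 [4;0;2]
L+ [5;0;2]
R(3,4)∈J1 [5;1;2]
PS(4,1)∈J2 [5;1;3]
PS(3,0)∈J2 [5;1;4]
L+ [6;1;4]
P(3,1)∈J1 [6;2;4]
R(5,3)∈J1 [6;3;4]
L+ [7;3;4]
PS(1,0)∈J2 [7;3;5]
P(2,4)∈J1 [7;4;5]
R(5,4)∈J1 [7;5;5]
PS(6,2)∈J2 [7;5;6]
PS(1,6)∈J2 [7;5;7]
mobility = 18 − 10 − 7 = 1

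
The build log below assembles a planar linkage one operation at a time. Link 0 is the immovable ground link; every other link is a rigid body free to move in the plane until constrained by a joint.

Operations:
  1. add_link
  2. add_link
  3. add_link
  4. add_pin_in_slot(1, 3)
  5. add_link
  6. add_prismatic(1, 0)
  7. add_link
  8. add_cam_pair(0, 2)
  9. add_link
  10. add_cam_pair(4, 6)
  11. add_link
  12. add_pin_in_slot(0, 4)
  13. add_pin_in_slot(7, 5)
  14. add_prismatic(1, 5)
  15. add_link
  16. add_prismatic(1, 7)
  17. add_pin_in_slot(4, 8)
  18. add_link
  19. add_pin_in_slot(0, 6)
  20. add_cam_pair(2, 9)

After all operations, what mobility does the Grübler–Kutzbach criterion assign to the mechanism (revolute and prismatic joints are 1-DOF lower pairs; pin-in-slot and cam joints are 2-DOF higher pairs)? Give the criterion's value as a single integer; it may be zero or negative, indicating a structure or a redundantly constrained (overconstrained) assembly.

M = 13

[1;0;0] (link 0 is ground)
L+ [2;0;0]
L+ [3;0;0]
L+ [4;0;0]
PS(1,3)∈J2 [4;0;1]
L+ [5;0;1]
P(1,0)∈J1 [5;1;1]
L+ [6;1;1]
C(0,2)∈J2 [6;1;2]
L+ [7;1;2]
C(4,6)∈J2 [7;1;3]
L+ [8;1;3]
PS(0,4)∈J2 [8;1;4]
PS(7,5)∈J2 [8;1;5]
P(1,5)∈J1 [8;2;5]
L+ [9;2;5]
P(1,7)∈J1 [9;3;5]
PS(4,8)∈J2 [9;3;6]
L+ [10;3;6]
PS(0,6)∈J2 [10;3;7]
C(2,9)∈J2 [10;3;8]
mobility = 27 − 6 − 8 = 13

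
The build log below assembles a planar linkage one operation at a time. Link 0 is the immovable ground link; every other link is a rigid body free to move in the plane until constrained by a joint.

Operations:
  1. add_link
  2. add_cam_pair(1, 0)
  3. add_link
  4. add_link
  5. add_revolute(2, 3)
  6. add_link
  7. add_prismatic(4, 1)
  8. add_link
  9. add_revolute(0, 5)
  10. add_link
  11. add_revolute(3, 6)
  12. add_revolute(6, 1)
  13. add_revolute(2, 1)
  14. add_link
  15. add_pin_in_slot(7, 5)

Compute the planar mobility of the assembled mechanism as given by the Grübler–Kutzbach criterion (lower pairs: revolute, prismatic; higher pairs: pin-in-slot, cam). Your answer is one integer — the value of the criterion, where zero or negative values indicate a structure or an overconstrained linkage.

M = 7

ground; <1,0,0>
#1 <2,0,0>
C:1↔0 J2 <2,0,1>
#2 <3,0,1>
#3 <4,0,1>
R:2↔3 J1 <4,1,1>
#4 <5,1,1>
P:4↔1 J1 <5,2,1>
#5 <6,2,1>
R:0↔5 J1 <6,3,1>
#6 <7,3,1>
R:3↔6 J1 <7,4,1>
R:6↔1 J1 <7,5,1>
R:2↔1 J1 <7,6,1>
#7 <8,6,1>
PS:7↔5 J2 <8,6,2>
3×7 − 2×6 − 1×2 = 7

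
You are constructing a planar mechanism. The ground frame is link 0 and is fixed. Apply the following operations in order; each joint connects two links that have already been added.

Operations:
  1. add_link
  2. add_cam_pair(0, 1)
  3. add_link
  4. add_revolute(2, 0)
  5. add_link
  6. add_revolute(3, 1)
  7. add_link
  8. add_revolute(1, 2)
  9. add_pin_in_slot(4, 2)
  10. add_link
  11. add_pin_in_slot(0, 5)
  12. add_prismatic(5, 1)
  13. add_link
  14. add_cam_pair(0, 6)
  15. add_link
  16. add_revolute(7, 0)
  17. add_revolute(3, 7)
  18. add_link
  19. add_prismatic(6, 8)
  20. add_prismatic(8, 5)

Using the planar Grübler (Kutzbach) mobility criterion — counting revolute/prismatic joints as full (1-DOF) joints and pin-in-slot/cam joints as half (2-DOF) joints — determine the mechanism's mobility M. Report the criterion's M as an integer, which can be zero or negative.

M = 4

[1;0;0] (link 0 is ground)
L+ [2;0;0]
C(0,1)∈J2 [2;0;1]
L+ [3;0;1]
R(2,0)∈J1 [3;1;1]
L+ [4;1;1]
R(3,1)∈J1 [4;2;1]
L+ [5;2;1]
R(1,2)∈J1 [5;3;1]
PS(4,2)∈J2 [5;3;2]
L+ [6;3;2]
PS(0,5)∈J2 [6;3;3]
P(5,1)∈J1 [6;4;3]
L+ [7;4;3]
C(0,6)∈J2 [7;4;4]
L+ [8;4;4]
R(7,0)∈J1 [8;5;4]
R(3,7)∈J1 [8;6;4]
L+ [9;6;4]
P(6,8)∈J1 [9;7;4]
P(8,5)∈J1 [9;8;4]
mobility = 24 − 16 − 4 = 4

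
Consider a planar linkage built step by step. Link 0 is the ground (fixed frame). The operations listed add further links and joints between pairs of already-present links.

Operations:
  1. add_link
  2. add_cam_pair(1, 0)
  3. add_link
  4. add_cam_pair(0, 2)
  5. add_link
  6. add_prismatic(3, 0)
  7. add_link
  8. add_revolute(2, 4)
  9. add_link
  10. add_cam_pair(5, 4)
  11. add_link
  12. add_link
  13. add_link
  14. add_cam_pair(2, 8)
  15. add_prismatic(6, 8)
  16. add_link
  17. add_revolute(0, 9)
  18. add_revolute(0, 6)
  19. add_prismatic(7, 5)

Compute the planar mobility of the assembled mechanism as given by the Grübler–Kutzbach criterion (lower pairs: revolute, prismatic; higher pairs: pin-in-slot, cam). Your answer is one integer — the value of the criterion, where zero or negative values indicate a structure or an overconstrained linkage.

ground; <1,0,0>
#1 <2,0,0>
C:1↔0 J2 <2,0,1>
#2 <3,0,1>
C:0↔2 J2 <3,0,2>
#3 <4,0,2>
P:3↔0 J1 <4,1,2>
#4 <5,1,2>
R:2↔4 J1 <5,2,2>
#5 <6,2,2>
C:5↔4 J2 <6,2,3>
#6 <7,2,3>
#7 <8,2,3>
#8 <9,2,3>
C:2↔8 J2 <9,2,4>
P:6↔8 J1 <9,3,4>
#9 <10,3,4>
R:0↔9 J1 <10,4,4>
R:0↔6 J1 <10,5,4>
P:7↔5 J1 <10,6,4>
3×9 − 2×6 − 1×4 = 11

M = 11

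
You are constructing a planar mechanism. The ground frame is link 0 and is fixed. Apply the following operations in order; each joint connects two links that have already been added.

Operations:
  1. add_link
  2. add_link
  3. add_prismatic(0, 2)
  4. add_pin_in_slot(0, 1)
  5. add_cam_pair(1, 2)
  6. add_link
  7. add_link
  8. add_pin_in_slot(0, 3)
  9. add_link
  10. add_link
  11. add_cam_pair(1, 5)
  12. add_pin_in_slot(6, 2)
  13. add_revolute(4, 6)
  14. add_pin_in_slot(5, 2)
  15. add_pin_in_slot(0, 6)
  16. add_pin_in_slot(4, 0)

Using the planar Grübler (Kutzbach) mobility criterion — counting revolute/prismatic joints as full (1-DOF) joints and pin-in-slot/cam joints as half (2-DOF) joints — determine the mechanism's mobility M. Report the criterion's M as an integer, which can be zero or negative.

[1;0;0] (link 0 is ground)
L+ [2;0;0]
L+ [3;0;0]
P(0,2)∈J1 [3;1;0]
PS(0,1)∈J2 [3;1;1]
C(1,2)∈J2 [3;1;2]
L+ [4;1;2]
L+ [5;1;2]
PS(0,3)∈J2 [5;1;3]
L+ [6;1;3]
L+ [7;1;3]
C(1,5)∈J2 [7;1;4]
PS(6,2)∈J2 [7;1;5]
R(4,6)∈J1 [7;2;5]
PS(5,2)∈J2 [7;2;6]
PS(0,6)∈J2 [7;2;7]
PS(4,0)∈J2 [7;2;8]
mobility = 18 − 4 − 8 = 6

M = 6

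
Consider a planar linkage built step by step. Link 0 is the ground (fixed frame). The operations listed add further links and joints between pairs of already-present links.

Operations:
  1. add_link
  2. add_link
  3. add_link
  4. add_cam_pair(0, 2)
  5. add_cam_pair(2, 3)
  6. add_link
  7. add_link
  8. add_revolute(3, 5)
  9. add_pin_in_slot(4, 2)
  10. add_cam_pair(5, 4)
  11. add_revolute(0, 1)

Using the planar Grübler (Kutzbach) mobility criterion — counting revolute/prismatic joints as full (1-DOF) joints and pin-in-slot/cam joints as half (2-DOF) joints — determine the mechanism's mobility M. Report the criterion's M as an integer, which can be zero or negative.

L=1 J1=0 J2=0
add link → L=2 J1=0 J2=0
add link → L=3 J1=0 J2=0
add link → L=4 J1=0 J2=0
C@0,2 dof=2 J2 → L=4 J1=0 J2=1
C@2,3 dof=2 J2 → L=4 J1=0 J2=2
add link → L=5 J1=0 J2=2
add link → L=6 J1=0 J2=2
R@3,5 dof=1 J1 → L=6 J1=1 J2=2
PS@4,2 dof=2 J2 → L=6 J1=1 J2=3
C@5,4 dof=2 J2 → L=6 J1=1 J2=4
R@0,1 dof=1 J1 → L=6 J1=2 J2=4
M=3(L−1)−2J1−J2=3·5−2·2−4=7

M = 7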